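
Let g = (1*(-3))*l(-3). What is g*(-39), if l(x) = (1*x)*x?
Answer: 1053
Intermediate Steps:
l(x) = x**2 (l(x) = x*x = x**2)
g = -27 (g = (1*(-3))*(-3)**2 = -3*9 = -27)
g*(-39) = -27*(-39) = 1053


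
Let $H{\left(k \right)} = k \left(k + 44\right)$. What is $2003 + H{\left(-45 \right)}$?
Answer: $2048$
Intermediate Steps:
$H{\left(k \right)} = k \left(44 + k\right)$
$2003 + H{\left(-45 \right)} = 2003 - 45 \left(44 - 45\right) = 2003 - -45 = 2003 + 45 = 2048$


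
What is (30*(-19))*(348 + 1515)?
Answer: -1061910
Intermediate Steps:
(30*(-19))*(348 + 1515) = -570*1863 = -1061910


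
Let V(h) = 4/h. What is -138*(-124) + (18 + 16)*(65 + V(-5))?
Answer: 96474/5 ≈ 19295.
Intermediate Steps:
-138*(-124) + (18 + 16)*(65 + V(-5)) = -138*(-124) + (18 + 16)*(65 + 4/(-5)) = 17112 + 34*(65 + 4*(-⅕)) = 17112 + 34*(65 - ⅘) = 17112 + 34*(321/5) = 17112 + 10914/5 = 96474/5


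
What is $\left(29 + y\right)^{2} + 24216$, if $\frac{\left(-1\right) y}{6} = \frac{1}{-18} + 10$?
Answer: $\frac{226408}{9} \approx 25156.0$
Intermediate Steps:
$y = - \frac{179}{3}$ ($y = - 6 \left(\frac{1}{-18} + 10\right) = - 6 \left(- \frac{1}{18} + 10\right) = \left(-6\right) \frac{179}{18} = - \frac{179}{3} \approx -59.667$)
$\left(29 + y\right)^{2} + 24216 = \left(29 - \frac{179}{3}\right)^{2} + 24216 = \left(- \frac{92}{3}\right)^{2} + 24216 = \frac{8464}{9} + 24216 = \frac{226408}{9}$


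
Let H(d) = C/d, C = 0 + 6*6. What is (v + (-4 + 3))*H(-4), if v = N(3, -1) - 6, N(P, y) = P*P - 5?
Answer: 27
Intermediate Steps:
C = 36 (C = 0 + 36 = 36)
H(d) = 36/d
N(P, y) = -5 + P² (N(P, y) = P² - 5 = -5 + P²)
v = -2 (v = (-5 + 3²) - 6 = (-5 + 9) - 6 = 4 - 6 = -2)
(v + (-4 + 3))*H(-4) = (-2 + (-4 + 3))*(36/(-4)) = (-2 - 1)*(36*(-¼)) = -3*(-9) = 27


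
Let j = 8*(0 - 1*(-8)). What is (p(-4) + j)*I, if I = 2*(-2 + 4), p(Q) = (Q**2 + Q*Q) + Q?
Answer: 368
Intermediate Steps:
j = 64 (j = 8*(0 + 8) = 8*8 = 64)
p(Q) = Q + 2*Q**2 (p(Q) = (Q**2 + Q**2) + Q = 2*Q**2 + Q = Q + 2*Q**2)
I = 4 (I = 2*2 = 4)
(p(-4) + j)*I = (-4*(1 + 2*(-4)) + 64)*4 = (-4*(1 - 8) + 64)*4 = (-4*(-7) + 64)*4 = (28 + 64)*4 = 92*4 = 368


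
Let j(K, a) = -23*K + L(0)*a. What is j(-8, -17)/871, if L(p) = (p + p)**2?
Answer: 184/871 ≈ 0.21125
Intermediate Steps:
L(p) = 4*p**2 (L(p) = (2*p)**2 = 4*p**2)
j(K, a) = -23*K (j(K, a) = -23*K + (4*0**2)*a = -23*K + (4*0)*a = -23*K + 0*a = -23*K + 0 = -23*K)
j(-8, -17)/871 = -23*(-8)/871 = 184*(1/871) = 184/871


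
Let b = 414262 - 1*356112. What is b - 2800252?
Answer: -2742102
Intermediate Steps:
b = 58150 (b = 414262 - 356112 = 58150)
b - 2800252 = 58150 - 2800252 = -2742102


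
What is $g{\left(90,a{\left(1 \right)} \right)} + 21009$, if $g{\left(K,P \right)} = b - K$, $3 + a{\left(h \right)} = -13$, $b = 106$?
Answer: $21025$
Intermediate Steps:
$a{\left(h \right)} = -16$ ($a{\left(h \right)} = -3 - 13 = -16$)
$g{\left(K,P \right)} = 106 - K$
$g{\left(90,a{\left(1 \right)} \right)} + 21009 = \left(106 - 90\right) + 21009 = 16 + 21009 = 21025$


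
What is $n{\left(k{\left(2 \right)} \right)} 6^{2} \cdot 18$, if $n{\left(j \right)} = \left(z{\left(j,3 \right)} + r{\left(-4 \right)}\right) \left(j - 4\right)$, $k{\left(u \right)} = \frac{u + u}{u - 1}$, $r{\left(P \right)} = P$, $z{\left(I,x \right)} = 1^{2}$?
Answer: $0$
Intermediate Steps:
$z{\left(I,x \right)} = 1$
$k{\left(u \right)} = \frac{2 u}{-1 + u}$
$n{\left(j \right)} = 12 - 3 j$ ($n{\left(j \right)} = \left(1 - 4\right) \left(j - 4\right) = - 3 \left(-4 + j\right) = 12 - 3 j$)
$n{\left(k{\left(2 \right)} \right)} 6^{2} \cdot 18 = \left(12 - 3 \cdot 2 \cdot 2 \frac{1}{-1 + 2}\right) 6^{2} \cdot 18 = \left(12 - 3 \cdot 2 \cdot 2 \cdot 1^{-1}\right) 36 \cdot 18 = \left(12 - 3 \cdot 2 \cdot 2 \cdot 1\right) 36 \cdot 18 = \left(12 - 12\right) 36 \cdot 18 = 0 \cdot 36 \cdot 18 = 0 \cdot 18 = 0$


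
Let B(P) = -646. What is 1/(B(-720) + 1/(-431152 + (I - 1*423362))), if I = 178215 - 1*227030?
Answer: -903329/583550535 ≈ -0.0015480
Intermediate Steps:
I = -48815 (I = 178215 - 227030 = -48815)
1/(B(-720) + 1/(-431152 + (I - 1*423362))) = 1/(-646 + 1/(-431152 + (-48815 - 1*423362))) = 1/(-646 + 1/(-431152 + (-48815 - 423362))) = 1/(-646 + 1/(-431152 - 472177)) = 1/(-646 + 1/(-903329)) = 1/(-646 - 1/903329) = 1/(-583550535/903329) = -903329/583550535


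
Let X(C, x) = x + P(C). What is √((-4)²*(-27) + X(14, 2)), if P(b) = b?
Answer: 4*I*√26 ≈ 20.396*I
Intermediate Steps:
X(C, x) = C + x (X(C, x) = x + C = C + x)
√((-4)²*(-27) + X(14, 2)) = √((-4)²*(-27) + (14 + 2)) = √(16*(-27) + 16) = √(-432 + 16) = √(-416) = 4*I*√26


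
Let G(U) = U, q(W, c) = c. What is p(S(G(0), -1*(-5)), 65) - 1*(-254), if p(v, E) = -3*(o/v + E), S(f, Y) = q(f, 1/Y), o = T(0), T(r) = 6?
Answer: -31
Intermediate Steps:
o = 6
S(f, Y) = 1/Y
p(v, E) = -18/v - 3*E (p(v, E) = -3*(6/v + E) = -3*(E + 6/v) = -18/v - 3*E)
p(S(G(0), -1*(-5)), 65) - 1*(-254) = (-18*(-1*(-5)) - 3*65) - 1*(-254) = (-18/(1/5) - 195) + 254 = (-18/⅕ - 195) + 254 = (-18*5 - 195) + 254 = (-90 - 195) + 254 = -285 + 254 = -31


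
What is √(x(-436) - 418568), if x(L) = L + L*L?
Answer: 2*I*√57227 ≈ 478.44*I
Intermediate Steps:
x(L) = L + L²
√(x(-436) - 418568) = √(-436*(1 - 436) - 418568) = √(-436*(-435) - 418568) = √(189660 - 418568) = √(-228908) = 2*I*√57227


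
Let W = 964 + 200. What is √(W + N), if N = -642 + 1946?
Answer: 2*√617 ≈ 49.679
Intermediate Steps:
W = 1164
N = 1304
√(W + N) = √(1164 + 1304) = √2468 = 2*√617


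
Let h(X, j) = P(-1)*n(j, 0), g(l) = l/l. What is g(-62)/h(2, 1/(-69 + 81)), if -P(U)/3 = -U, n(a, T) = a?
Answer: -4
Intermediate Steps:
P(U) = 3*U (P(U) = -(-3)*U = 3*U)
g(l) = 1
h(X, j) = -3*j (h(X, j) = (3*(-1))*j = -3*j)
g(-62)/h(2, 1/(-69 + 81)) = 1/(-3/(-69 + 81)) = 1/(-3/12) = 1/(-3*1/12) = 1/(-¼) = 1*(-4) = -4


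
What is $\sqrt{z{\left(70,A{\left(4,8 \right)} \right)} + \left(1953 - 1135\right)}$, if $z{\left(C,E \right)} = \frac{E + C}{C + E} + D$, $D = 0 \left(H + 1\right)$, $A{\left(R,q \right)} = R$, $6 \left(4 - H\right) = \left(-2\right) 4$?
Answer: $3 \sqrt{91} \approx 28.618$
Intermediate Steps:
$H = \frac{16}{3}$ ($H = 4 - \frac{\left(-2\right) 4}{6} = 4 - - \frac{4}{3} = 4 + \frac{4}{3} = \frac{16}{3} \approx 5.3333$)
$D = 0$ ($D = 0 \left(\frac{16}{3} + 1\right) = 0 \cdot \frac{19}{3} = 0$)
$z{\left(C,E \right)} = 1$ ($z{\left(C,E \right)} = \frac{E + C}{C + E} + 0 = \frac{C + E}{C + E} + 0 = 1 + 0 = 1$)
$\sqrt{z{\left(70,A{\left(4,8 \right)} \right)} + \left(1953 - 1135\right)} = \sqrt{1 + \left(1953 - 1135\right)} = \sqrt{1 + 818} = \sqrt{819} = 3 \sqrt{91}$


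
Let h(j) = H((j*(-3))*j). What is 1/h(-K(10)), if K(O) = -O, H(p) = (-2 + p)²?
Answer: 1/91204 ≈ 1.0964e-5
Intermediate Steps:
h(j) = (-2 - 3*j²)² (h(j) = (-2 + (j*(-3))*j)² = (-2 + (-3*j)*j)² = (-2 - 3*j²)²)
1/h(-K(10)) = 1/((2 + 3*(-(-1)*10)²)²) = 1/((2 + 3*(-1*(-10))²)²) = 1/((2 + 3*10²)²) = 1/((2 + 3*100)²) = 1/((2 + 300)²) = 1/(302²) = 1/91204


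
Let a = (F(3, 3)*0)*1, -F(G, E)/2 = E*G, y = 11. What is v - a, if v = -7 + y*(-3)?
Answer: -40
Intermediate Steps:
F(G, E) = -2*E*G
a = 0 (a = (-2*3*3*0)*1 = -18*0*1 = 0*1 = 0)
v = -40 (v = -7 + 11*(-3) = -7 - 33 = -40)
v - a = -40 - 1*0 = -40 + 0 = -40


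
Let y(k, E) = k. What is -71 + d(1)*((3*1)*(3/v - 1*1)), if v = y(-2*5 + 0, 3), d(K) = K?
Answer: -749/10 ≈ -74.900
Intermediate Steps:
v = -10 (v = -2*5 + 0 = -10 + 0 = -10)
-71 + d(1)*((3*1)*(3/v - 1*1)) = -71 + 1*((3*1)*(3/(-10) - 1*1)) = -71 + 1*(3*(3*(-⅒) - 1)) = -71 + 1*(3*(-3/10 - 1)) = -71 + 1*(3*(-13/10)) = -71 + 1*(-39/10) = -71 - 39/10 = -749/10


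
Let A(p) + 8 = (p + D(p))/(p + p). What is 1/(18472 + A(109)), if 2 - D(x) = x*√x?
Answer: 438753667/8101370462070 + 11881*√109/8101370462070 ≈ 5.4173e-5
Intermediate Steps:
D(x) = 2 - x^(3/2) (D(x) = 2 - x*√x = 2 - x^(3/2))
A(p) = -8 + (2 + p - p^(3/2))/(2*p) (A(p) = -8 + (p + (2 - p^(3/2)))/(p + p) = -8 + (2 + p - p^(3/2))/((2*p)) = -8 + (2 + p - p^(3/2))*(1/(2*p)) = -8 + (2 + p - p^(3/2))/(2*p))
1/(18472 + A(109)) = 1/(18472 + (½)*(2 - 109^(3/2) - 15*109)/109) = 1/(18472 + (½)*(1/109)*(2 - 109*√109 - 1635)) = 1/(18472 + (½)*(1/109)*(-1633 - 109*√109)) = 1/(18472 + (-1633/218 - √109/2)) = 1/(4025263/218 - √109/2)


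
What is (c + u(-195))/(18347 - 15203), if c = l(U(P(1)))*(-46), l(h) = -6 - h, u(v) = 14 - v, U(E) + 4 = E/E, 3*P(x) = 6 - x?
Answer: 347/3144 ≈ 0.11037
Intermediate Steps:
P(x) = 2 - x/3 (P(x) = (6 - x)/3 = 2 - x/3)
U(E) = -3 (U(E) = -4 + E/E = -4 + 1 = -3)
c = 138 (c = (-6 - 1*(-3))*(-46) = (-6 + 3)*(-46) = -3*(-46) = 138)
(c + u(-195))/(18347 - 15203) = (138 + (14 - 1*(-195)))/(18347 - 15203) = (138 + (14 + 195))/3144 = (138 + 209)*(1/3144) = 347*(1/3144) = 347/3144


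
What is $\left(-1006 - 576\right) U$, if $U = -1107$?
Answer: $1751274$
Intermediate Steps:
$\left(-1006 - 576\right) U = \left(-1006 - 576\right) \left(-1107\right) = \left(-1582\right) \left(-1107\right) = 1751274$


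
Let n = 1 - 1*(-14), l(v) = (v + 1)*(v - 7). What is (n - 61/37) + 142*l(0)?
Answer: -36284/37 ≈ -980.65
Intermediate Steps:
l(v) = (1 + v)*(-7 + v)
n = 15 (n = 1 + 14 = 15)
(n - 61/37) + 142*l(0) = (15 - 61/37) + 142*(-7 + 0² - 6*0) = (15 - 61/37) + 142*(-7 + 0 + 0) = (15 - 1*61/37) + 142*(-7) = (15 - 61/37) - 994 = 494/37 - 994 = -36284/37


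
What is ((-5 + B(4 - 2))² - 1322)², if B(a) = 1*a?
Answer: 1723969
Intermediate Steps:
B(a) = a
((-5 + B(4 - 2))² - 1322)² = ((-5 + (4 - 2))² - 1322)² = ((-5 + 2)² - 1322)² = ((-3)² - 1322)² = (9 - 1322)² = (-1313)² = 1723969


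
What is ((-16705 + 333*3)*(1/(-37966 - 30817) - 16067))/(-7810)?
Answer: -8678636636086/268597615 ≈ -32311.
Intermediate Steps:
((-16705 + 333*3)*(1/(-37966 - 30817) - 16067))/(-7810) = ((-16705 + 999)*(1/(-68783) - 16067))*(-1/7810) = -15706*(-1/68783 - 16067)*(-1/7810) = -15706*(-1105136462/68783)*(-1/7810) = (17357273272172/68783)*(-1/7810) = -8678636636086/268597615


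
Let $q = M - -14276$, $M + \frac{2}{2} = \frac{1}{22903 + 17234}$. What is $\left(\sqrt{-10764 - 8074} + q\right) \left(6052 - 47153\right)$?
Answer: $- \frac{23549051239276}{40137} - 41101 i \sqrt{18838} \approx -5.8672 \cdot 10^{8} - 5.6412 \cdot 10^{6} i$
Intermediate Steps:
$M = - \frac{40136}{40137}$ ($M = -1 + \frac{1}{22903 + 17234} = -1 + \frac{1}{40137} = - \frac{40136}{40137} \approx -0.99998$)
$q = \frac{572955676}{40137}$ ($q = - \frac{40136}{40137} - -14276 = - \frac{40136}{40137} + 14276 = \frac{572955676}{40137} \approx 14275.0$)
$\left(\sqrt{-10764 - 8074} + q\right) \left(6052 - 47153\right) = \left(\sqrt{-10764 - 8074} + \frac{572955676}{40137}\right) \left(6052 - 47153\right) = \left(\sqrt{-18838} + \frac{572955676}{40137}\right) \left(-41101\right) = \left(i \sqrt{18838} + \frac{572955676}{40137}\right) \left(-41101\right) = \left(\frac{572955676}{40137} + i \sqrt{18838}\right) \left(-41101\right) = - \frac{23549051239276}{40137} - 41101 i \sqrt{18838}$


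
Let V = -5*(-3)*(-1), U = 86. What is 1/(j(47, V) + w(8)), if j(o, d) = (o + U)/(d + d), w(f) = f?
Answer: 30/107 ≈ 0.28037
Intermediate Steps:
V = -15 (V = 15*(-1) = -15)
j(o, d) = (86 + o)/(2*d) (j(o, d) = (o + 86)/(d + d) = (86 + o)/((2*d)) = (86 + o)*(1/(2*d)) = (86 + o)/(2*d))
1/(j(47, V) + w(8)) = 1/((½)*(86 + 47)/(-15) + 8) = 1/((½)*(-1/15)*133 + 8) = 1/(-133/30 + 8) = 1/(107/30) = 30/107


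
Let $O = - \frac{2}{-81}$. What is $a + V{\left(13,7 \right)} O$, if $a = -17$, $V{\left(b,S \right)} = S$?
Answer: $- \frac{1363}{81} \approx -16.827$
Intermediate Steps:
$O = \frac{2}{81}$ ($O = \left(-2\right) \left(- \frac{1}{81}\right) = \frac{2}{81} \approx 0.024691$)
$a + V{\left(13,7 \right)} O = -17 + 7 \cdot \frac{2}{81} = -17 + \frac{14}{81} = - \frac{1363}{81}$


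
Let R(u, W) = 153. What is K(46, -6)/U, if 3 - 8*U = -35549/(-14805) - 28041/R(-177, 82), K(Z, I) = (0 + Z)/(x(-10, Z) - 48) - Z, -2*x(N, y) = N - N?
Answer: -94549665/46278167 ≈ -2.0431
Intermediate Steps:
x(N, y) = 0 (x(N, y) = -(N - N)/2 = -½*0 = 0)
K(Z, I) = -49*Z/48 (K(Z, I) = (0 + Z)/(0 - 48) - Z = Z/(-48) - Z = Z*(-1/48) - Z = -Z/48 - Z = -49*Z/48)
U = 46278167/2013480 (U = 3/8 - (-35549/(-14805) - 28041/153)/8 = 3/8 - (-35549*(-1/14805) - 28041*1/153)/8 = 3/8 - (35549/14805 - 9347/51)/8 = 3/8 - ⅛*(-45523112/251685) = 3/8 + 5690389/251685 = 46278167/2013480 ≈ 22.984)
K(46, -6)/U = (-49/48*46)/(46278167/2013480) = -1127/24*2013480/46278167 = -94549665/46278167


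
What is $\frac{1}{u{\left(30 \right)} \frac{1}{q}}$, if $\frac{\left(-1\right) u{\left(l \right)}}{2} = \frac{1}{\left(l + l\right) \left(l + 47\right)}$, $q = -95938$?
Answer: $221616780$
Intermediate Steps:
$u{\left(l \right)} = - \frac{1}{l \left(47 + l\right)}$ ($u{\left(l \right)} = - \frac{2}{\left(l + l\right) \left(l + 47\right)} = - \frac{2}{2 l \left(47 + l\right)} = - 2 \frac{1}{2 l \left(47 + l\right)} = - \frac{1}{l \left(47 + l\right)}$)
$\frac{1}{u{\left(30 \right)} \frac{1}{q}} = \frac{1}{- \frac{1}{30 \left(47 + 30\right)} \frac{1}{-95938}} = \frac{1}{\left(-1\right) \frac{1}{30} \cdot \frac{1}{77} \left(- \frac{1}{95938}\right)} = \frac{1}{\left(- \frac{1}{2310}\right) \left(- \frac{1}{95938}\right)} = \frac{1}{\frac{1}{221616780}} = 221616780$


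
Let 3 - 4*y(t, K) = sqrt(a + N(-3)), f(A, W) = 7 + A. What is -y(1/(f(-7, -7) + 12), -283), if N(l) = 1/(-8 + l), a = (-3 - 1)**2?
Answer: -3/4 + 5*sqrt(77)/44 ≈ 0.24715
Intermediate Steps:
a = 16 (a = (-4)**2 = 16)
y(t, K) = 3/4 - 5*sqrt(77)/44 (y(t, K) = 3/4 - sqrt(16 + 1/(-8 - 3))/4 = 3/4 - sqrt(16 + 1/(-11))/4 = 3/4 - sqrt(16 - 1/11)/4 = 3/4 - 5*sqrt(77)/44)
-y(1/(f(-7, -7) + 12), -283) = -(3/4 - 5*sqrt(77)/44) = -3/4 + 5*sqrt(77)/44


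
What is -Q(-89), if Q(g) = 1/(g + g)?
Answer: 1/178 ≈ 0.0056180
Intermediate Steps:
Q(g) = 1/(2*g)
-Q(-89) = -1/(2*(-89)) = -(-1)/(2*89) = -1*(-1/178) = 1/178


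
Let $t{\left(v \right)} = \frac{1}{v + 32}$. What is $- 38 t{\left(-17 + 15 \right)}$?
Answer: $- \frac{19}{15} \approx -1.2667$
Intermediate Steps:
$t{\left(v \right)} = \frac{1}{32 + v}$
$- 38 t{\left(-17 + 15 \right)} = - \frac{38}{32 + \left(-17 + 15\right)} = - \frac{38}{32 - 2} = - \frac{38}{30} = \left(-38\right) \frac{1}{30} = - \frac{19}{15}$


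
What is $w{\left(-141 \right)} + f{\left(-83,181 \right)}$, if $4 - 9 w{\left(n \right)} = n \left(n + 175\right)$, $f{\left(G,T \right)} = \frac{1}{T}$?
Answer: $\frac{868447}{1629} \approx 533.12$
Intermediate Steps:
$w{\left(n \right)} = \frac{4}{9} - \frac{n \left(175 + n\right)}{9}$ ($w{\left(n \right)} = \frac{4}{9} - \frac{n \left(n + 175\right)}{9} = \frac{4}{9} - \frac{n \left(175 + n\right)}{9}$)
$w{\left(-141 \right)} + f{\left(-83,181 \right)} = \left(\frac{4}{9} - - \frac{8225}{3} - \frac{\left(-141\right)^{2}}{9}\right) + \frac{1}{181} = \left(\frac{4}{9} + \frac{8225}{3} - 2209\right) + \frac{1}{181} = \frac{4798}{9} + \frac{1}{181} = \frac{868447}{1629}$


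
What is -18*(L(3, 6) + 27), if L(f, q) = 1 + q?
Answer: -612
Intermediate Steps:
-18*(L(3, 6) + 27) = -18*((1 + 6) + 27) = -18*(7 + 27) = -18*34 = -612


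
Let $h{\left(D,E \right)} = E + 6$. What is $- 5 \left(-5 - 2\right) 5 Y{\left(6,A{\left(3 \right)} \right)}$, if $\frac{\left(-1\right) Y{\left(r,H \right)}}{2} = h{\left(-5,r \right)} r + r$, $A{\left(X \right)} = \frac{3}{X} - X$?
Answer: $-27300$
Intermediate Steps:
$h{\left(D,E \right)} = 6 + E$
$A{\left(X \right)} = - X + \frac{3}{X}$
$Y{\left(r,H \right)} = - 2 r - 2 r \left(6 + r\right)$ ($Y{\left(r,H \right)} = - 2 \left(\left(6 + r\right) r + r\right) = - 2 \left(r \left(6 + r\right) + r\right) = - 2 \left(r + r \left(6 + r\right)\right) = - 2 r - 2 r \left(6 + r\right)$)
$- 5 \left(-5 - 2\right) 5 Y{\left(6,A{\left(3 \right)} \right)} = - 5 \left(-5 - 2\right) 5 \left(\left(-2\right) 6 \left(7 + 6\right)\right) = - 5 \left(\left(-7\right) 5\right) \left(\left(-2\right) 6 \cdot 13\right) = \left(-5\right) \left(-35\right) \left(-156\right) = 175 \left(-156\right) = -27300$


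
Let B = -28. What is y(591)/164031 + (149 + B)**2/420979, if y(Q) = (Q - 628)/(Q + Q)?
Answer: 2838649467299/81621362704518 ≈ 0.034778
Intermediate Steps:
y(Q) = (-628 + Q)/(2*Q) (y(Q) = (-628 + Q)/((2*Q)) = (-628 + Q)*(1/(2*Q)) = (-628 + Q)/(2*Q))
y(591)/164031 + (149 + B)**2/420979 = ((1/2)*(-628 + 591)/591)/164031 + (149 - 28)**2/420979 = ((1/2)*(1/591)*(-37))*(1/164031) + 121**2*(1/420979) = -37/1182*1/164031 + 14641*(1/420979) = -37/193884642 + 14641/420979 = 2838649467299/81621362704518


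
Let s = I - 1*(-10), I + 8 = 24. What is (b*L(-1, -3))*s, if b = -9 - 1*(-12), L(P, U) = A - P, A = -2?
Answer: -78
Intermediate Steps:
L(P, U) = -2 - P
I = 16 (I = -8 + 24 = 16)
b = 3 (b = -9 + 12 = 3)
s = 26 (s = 16 - 1*(-10) = 16 + 10 = 26)
(b*L(-1, -3))*s = (3*(-2 - 1*(-1)))*26 = (3*(-2 + 1))*26 = (3*(-1))*26 = -3*26 = -78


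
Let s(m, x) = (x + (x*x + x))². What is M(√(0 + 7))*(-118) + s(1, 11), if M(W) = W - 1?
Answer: 20567 - 118*√7 ≈ 20255.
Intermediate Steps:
M(W) = -1 + W
s(m, x) = (x² + 2*x)² (s(m, x) = (x + (x² + x))² = (x + (x + x²))² = (x² + 2*x)²)
M(√(0 + 7))*(-118) + s(1, 11) = (-1 + √(0 + 7))*(-118) + 11²*(2 + 11)² = (-1 + √7)*(-118) + 121*13² = (118 - 118*√7) + 121*169 = (118 - 118*√7) + 20449 = 20567 - 118*√7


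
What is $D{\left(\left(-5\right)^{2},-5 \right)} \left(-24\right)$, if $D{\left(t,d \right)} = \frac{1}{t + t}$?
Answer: $- \frac{12}{25} \approx -0.48$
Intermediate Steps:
$D{\left(t,d \right)} = \frac{1}{2 t}$
$D{\left(\left(-5\right)^{2},-5 \right)} \left(-24\right) = \frac{1}{2 \left(-5\right)^{2}} \left(-24\right) = \frac{1}{2 \cdot 25} \left(-24\right) = \frac{1}{2} \cdot \frac{1}{25} \left(-24\right) = \frac{1}{50} \left(-24\right) = - \frac{12}{25}$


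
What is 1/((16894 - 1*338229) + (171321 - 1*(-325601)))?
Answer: 1/175587 ≈ 5.6952e-6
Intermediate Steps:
1/((16894 - 1*338229) + (171321 - 1*(-325601))) = 1/((16894 - 338229) + (171321 + 325601)) = 1/(-321335 + 496922) = 1/175587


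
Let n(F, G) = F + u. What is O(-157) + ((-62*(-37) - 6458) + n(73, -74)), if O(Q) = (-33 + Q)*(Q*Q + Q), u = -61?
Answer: -4657632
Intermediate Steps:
O(Q) = (-33 + Q)*(Q + Q**2) (O(Q) = (-33 + Q)*(Q**2 + Q) = (-33 + Q)*(Q + Q**2))
n(F, G) = -61 + F (n(F, G) = F - 61 = -61 + F)
O(-157) + ((-62*(-37) - 6458) + n(73, -74)) = -157*(-33 + (-157)**2 - 32*(-157)) + ((-62*(-37) - 6458) + (-61 + 73)) = -157*(-33 + 24649 + 5024) + ((2294 - 6458) + 12) = -157*29640 + (-4164 + 12) = -4653480 - 4152 = -4657632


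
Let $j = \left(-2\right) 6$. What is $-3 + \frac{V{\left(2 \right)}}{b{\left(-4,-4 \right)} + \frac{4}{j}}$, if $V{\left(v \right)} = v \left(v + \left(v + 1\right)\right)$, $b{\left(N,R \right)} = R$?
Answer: $- \frac{69}{13} \approx -5.3077$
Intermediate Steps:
$j = -12$
$V{\left(v \right)} = v \left(1 + 2 v\right)$ ($V{\left(v \right)} = v \left(v + \left(1 + v\right)\right) = v \left(1 + 2 v\right)$)
$-3 + \frac{V{\left(2 \right)}}{b{\left(-4,-4 \right)} + \frac{4}{j}} = -3 + \frac{2 \left(1 + 2 \cdot 2\right)}{-4 + \frac{4}{-12}} = -3 + \frac{2 \left(1 + 4\right)}{-4 + 4 \left(- \frac{1}{12}\right)} = -3 + \frac{2 \cdot 5}{-4 - \frac{1}{3}} = -3 + \frac{1}{- \frac{13}{3}} \cdot 10 = -3 - \frac{30}{13} = - \frac{69}{13}$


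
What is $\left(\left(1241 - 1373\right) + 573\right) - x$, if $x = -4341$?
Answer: $4782$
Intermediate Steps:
$\left(\left(1241 - 1373\right) + 573\right) - x = \left(\left(1241 - 1373\right) + 573\right) - -4341 = \left(-132 + 573\right) + 4341 = 441 + 4341 = 4782$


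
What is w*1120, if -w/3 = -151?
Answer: 507360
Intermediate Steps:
w = 453 (w = -3*(-151) = 453)
w*1120 = 453*1120 = 507360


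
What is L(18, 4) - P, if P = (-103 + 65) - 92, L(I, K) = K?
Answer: 134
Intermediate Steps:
P = -130 (P = -38 - 92 = -130)
L(18, 4) - P = 4 - 1*(-130) = 4 + 130 = 134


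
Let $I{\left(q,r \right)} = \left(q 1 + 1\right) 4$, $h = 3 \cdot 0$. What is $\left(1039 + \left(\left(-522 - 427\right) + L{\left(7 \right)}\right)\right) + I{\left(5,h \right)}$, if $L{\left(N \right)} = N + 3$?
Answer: $124$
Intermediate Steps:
$L{\left(N \right)} = 3 + N$
$h = 0$
$I{\left(q,r \right)} = 4 + 4 q$ ($I{\left(q,r \right)} = \left(q + 1\right) 4 = \left(1 + q\right) 4 = 4 + 4 q$)
$\left(1039 + \left(\left(-522 - 427\right) + L{\left(7 \right)}\right)\right) + I{\left(5,h \right)} = \left(1039 + \left(\left(-522 - 427\right) + \left(3 + 7\right)\right)\right) + \left(4 + 4 \cdot 5\right) = \left(1039 + \left(-949 + 10\right)\right) + \left(4 + 20\right) = \left(1039 - 939\right) + 24 = 100 + 24 = 124$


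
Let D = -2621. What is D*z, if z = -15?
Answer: 39315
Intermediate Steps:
D*z = -2621*(-15) = 39315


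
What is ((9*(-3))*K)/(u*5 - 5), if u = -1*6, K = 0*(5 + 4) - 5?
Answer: -27/7 ≈ -3.8571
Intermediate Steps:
K = -5 (K = 0*9 - 5 = 0 - 5 = -5)
u = -6
((9*(-3))*K)/(u*5 - 5) = ((9*(-3))*(-5))/(-6*5 - 5) = (-27*(-5))/(-30 - 5) = 135/(-35) = 135*(-1/35) = -27/7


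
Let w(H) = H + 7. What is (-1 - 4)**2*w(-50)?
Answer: -1075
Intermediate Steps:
w(H) = 7 + H
(-1 - 4)**2*w(-50) = (-1 - 4)**2*(7 - 50) = (-5)**2*(-43) = 25*(-43) = -1075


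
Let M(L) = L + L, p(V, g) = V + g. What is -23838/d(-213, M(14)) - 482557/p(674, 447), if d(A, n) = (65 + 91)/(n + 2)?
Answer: -73079236/14573 ≈ -5014.7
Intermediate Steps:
M(L) = 2*L
d(A, n) = 156/(2 + n)
-23838/d(-213, M(14)) - 482557/p(674, 447) = -23838/(156/(2 + 2*14)) - 482557/(674 + 447) = -23838/(156/(2 + 28)) - 482557/1121 = -23838/(156/30) - 482557*1/1121 = -23838/(156*(1/30)) - 482557/1121 = -23838/26/5 - 482557/1121 = -23838*5/26 - 482557/1121 = -59595/13 - 482557/1121 = -73079236/14573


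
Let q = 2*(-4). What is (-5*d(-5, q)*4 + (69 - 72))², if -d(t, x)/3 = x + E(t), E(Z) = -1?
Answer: 294849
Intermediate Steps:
q = -8
d(t, x) = 3 - 3*x (d(t, x) = -3*(x - 1) = -3*(-1 + x) = 3 - 3*x)
(-5*d(-5, q)*4 + (69 - 72))² = (-5*(3 - 3*(-8))*4 + (69 - 72))² = (-5*(3 + 24)*4 - 3)² = (-5*27*4 - 3)² = (-135*4 - 3)² = (-540 - 3)² = (-543)² = 294849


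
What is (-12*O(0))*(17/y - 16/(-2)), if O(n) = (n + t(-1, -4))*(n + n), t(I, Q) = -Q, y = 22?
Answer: 0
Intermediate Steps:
O(n) = 2*n*(4 + n) (O(n) = (n - 1*(-4))*(n + n) = (n + 4)*(2*n) = (4 + n)*(2*n) = 2*n*(4 + n))
(-12*O(0))*(17/y - 16/(-2)) = (-24*0*(4 + 0))*(17/22 - 16/(-2)) = (-24*0*4)*(17*(1/22) - 16*(-½)) = (-12*0)*(17/22 + 8) = 0*(193/22) = 0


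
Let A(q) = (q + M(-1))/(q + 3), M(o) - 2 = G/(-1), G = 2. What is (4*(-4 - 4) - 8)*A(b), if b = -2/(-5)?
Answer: -80/17 ≈ -4.7059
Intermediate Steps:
b = ⅖ (b = -2*(-⅕) = ⅖ ≈ 0.40000)
M(o) = 0 (M(o) = 2 + 2/(-1) = 2 + 2*(-1) = 2 - 2 = 0)
A(q) = q/(3 + q) (A(q) = (q + 0)/(q + 3) = q/(3 + q))
(4*(-4 - 4) - 8)*A(b) = (4*(-4 - 4) - 8)*(2/(5*(3 + ⅖))) = (4*(-8) - 8)*(2/(5*(17/5))) = (-32 - 8)*((⅖)*(5/17)) = -40*2/17 = -80/17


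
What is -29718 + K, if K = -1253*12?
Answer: -44754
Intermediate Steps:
K = -15036
-29718 + K = -29718 - 15036 = -44754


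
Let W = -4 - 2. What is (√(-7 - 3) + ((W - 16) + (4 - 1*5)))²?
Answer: (23 - I*√10)² ≈ 519.0 - 145.46*I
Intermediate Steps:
W = -6
(√(-7 - 3) + ((W - 16) + (4 - 1*5)))² = (√(-7 - 3) + ((-6 - 16) + (4 - 1*5)))² = (√(-10) + (-22 + (4 - 5)))² = (I*√10 + (-22 - 1))² = (I*√10 - 23)² = (-23 + I*√10)²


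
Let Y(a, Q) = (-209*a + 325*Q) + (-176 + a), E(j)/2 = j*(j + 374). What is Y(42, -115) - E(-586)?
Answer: -294751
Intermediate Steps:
E(j) = 2*j*(374 + j) (E(j) = 2*(j*(j + 374)) = 2*(j*(374 + j)) = 2*j*(374 + j))
Y(a, Q) = -176 - 208*a + 325*Q
Y(42, -115) - E(-586) = (-176 - 208*42 + 325*(-115)) - 2*(-586)*(374 - 586) = (-176 - 8736 - 37375) - 2*(-586)*(-212) = -46287 - 1*248464 = -46287 - 248464 = -294751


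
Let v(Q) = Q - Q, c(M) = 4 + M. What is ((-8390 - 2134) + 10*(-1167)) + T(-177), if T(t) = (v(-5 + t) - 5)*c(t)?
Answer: -21329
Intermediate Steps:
v(Q) = 0
T(t) = -20 - 5*t (T(t) = (0 - 5)*(4 + t) = -5*(4 + t) = -20 - 5*t)
((-8390 - 2134) + 10*(-1167)) + T(-177) = ((-8390 - 2134) + 10*(-1167)) + (-20 - 5*(-177)) = (-10524 - 11670) + (-20 + 885) = -22194 + 865 = -21329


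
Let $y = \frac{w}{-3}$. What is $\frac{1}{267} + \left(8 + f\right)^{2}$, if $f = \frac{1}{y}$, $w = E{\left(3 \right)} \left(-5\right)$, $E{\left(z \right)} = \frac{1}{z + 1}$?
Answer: $\frac{721993}{6675} \approx 108.16$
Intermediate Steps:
$E{\left(z \right)} = \frac{1}{1 + z}$
$w = - \frac{5}{4}$ ($w = \frac{1}{1 + 3} \left(-5\right) = \frac{1}{4} \left(-5\right) = - \frac{5}{4} \approx -1.25$)
$y = \frac{5}{12}$ ($y = - \frac{5}{4 \left(-3\right)} = \left(- \frac{5}{4}\right) \left(- \frac{1}{3}\right) = \frac{5}{12} \approx 0.41667$)
$f = \frac{12}{5}$ ($f = \frac{1}{\frac{5}{12}} = \frac{12}{5} \approx 2.4$)
$\frac{1}{267} + \left(8 + f\right)^{2} = \frac{1}{267} + \left(8 + \frac{12}{5}\right)^{2} = \frac{1}{267} + \left(\frac{52}{5}\right)^{2} = \frac{1}{267} + \frac{2704}{25} = \frac{721993}{6675}$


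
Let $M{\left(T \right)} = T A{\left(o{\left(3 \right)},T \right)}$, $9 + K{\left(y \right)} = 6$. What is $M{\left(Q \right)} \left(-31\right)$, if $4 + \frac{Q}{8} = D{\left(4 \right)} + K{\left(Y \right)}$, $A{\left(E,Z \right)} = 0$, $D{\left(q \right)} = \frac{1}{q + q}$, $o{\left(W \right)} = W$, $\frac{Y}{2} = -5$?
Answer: $0$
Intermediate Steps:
$Y = -10$ ($Y = 2 \left(-5\right) = -10$)
$K{\left(y \right)} = -3$ ($K{\left(y \right)} = -9 + 6 = -3$)
$D{\left(q \right)} = \frac{1}{2 q}$
$Q = -55$ ($Q = -32 + 8 \left(\frac{1}{2 \cdot 4} - 3\right) = -32 + 8 \left(\frac{1}{2} \cdot \frac{1}{4} - 3\right) = -32 + 8 \left(\frac{1}{8} - 3\right) = -32 + 8 \left(- \frac{23}{8}\right) = -32 - 23 = -55$)
$M{\left(T \right)} = 0$ ($M{\left(T \right)} = T 0 = 0$)
$M{\left(Q \right)} \left(-31\right) = 0 \left(-31\right) = 0$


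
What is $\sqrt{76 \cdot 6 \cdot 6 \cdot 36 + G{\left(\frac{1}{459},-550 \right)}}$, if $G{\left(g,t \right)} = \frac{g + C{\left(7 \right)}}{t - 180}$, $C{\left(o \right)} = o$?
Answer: $\frac{\sqrt{307175901892095}}{55845} \approx 313.84$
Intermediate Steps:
$G{\left(g,t \right)} = \frac{7 + g}{-180 + t}$ ($G{\left(g,t \right)} = \frac{g + 7}{t - 180} = \frac{7 + g}{-180 + t}$)
$\sqrt{76 \cdot 6 \cdot 6 \cdot 36 + G{\left(\frac{1}{459},-550 \right)}} = \sqrt{76 \cdot 6 \cdot 6 \cdot 36 + \frac{7 + \frac{1}{459}}{-180 - 550}} = \sqrt{76 \cdot 36 \cdot 36 + \frac{7 + \frac{1}{459}}{-730}} = \sqrt{2736 \cdot 36 - \frac{1607}{167535}} = \sqrt{98496 - \frac{1607}{167535}} = \sqrt{\frac{16501525753}{167535}} = \frac{\sqrt{307175901892095}}{55845}$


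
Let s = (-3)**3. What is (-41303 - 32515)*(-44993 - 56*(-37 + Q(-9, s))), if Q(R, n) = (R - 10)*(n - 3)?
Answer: 5524612938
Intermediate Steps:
s = -27
Q(R, n) = (-10 + R)*(-3 + n)
(-41303 - 32515)*(-44993 - 56*(-37 + Q(-9, s))) = (-41303 - 32515)*(-44993 - 56*(-37 + (30 - 10*(-27) - 3*(-9) - 9*(-27)))) = -73818*(-44993 - 56*(-37 + (30 + 270 + 27 + 243))) = -73818*(-44993 - 56*(-37 + 570)) = -73818*(-44993 - 56*533) = -73818*(-44993 - 29848) = -73818*(-74841) = 5524612938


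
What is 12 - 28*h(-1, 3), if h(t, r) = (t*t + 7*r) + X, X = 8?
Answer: -828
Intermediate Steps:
h(t, r) = 8 + t**2 + 7*r (h(t, r) = (t*t + 7*r) + 8 = (t**2 + 7*r) + 8 = 8 + t**2 + 7*r)
12 - 28*h(-1, 3) = 12 - 28*(8 + (-1)**2 + 7*3) = 12 - 28*(8 + 1 + 21) = 12 - 28*30 = 12 - 840 = -828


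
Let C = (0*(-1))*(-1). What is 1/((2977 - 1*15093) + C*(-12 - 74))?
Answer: -1/12116 ≈ -8.2535e-5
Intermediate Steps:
C = 0 (C = 0*(-1) = 0)
1/((2977 - 1*15093) + C*(-12 - 74)) = 1/((2977 - 1*15093) + 0*(-12 - 74)) = 1/((2977 - 15093) + 0*(-86)) = 1/(-12116 + 0) = 1/(-12116) = -1/12116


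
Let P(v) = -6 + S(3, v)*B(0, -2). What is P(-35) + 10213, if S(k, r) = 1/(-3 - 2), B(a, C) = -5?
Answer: 10208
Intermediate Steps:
S(k, r) = -⅕ (S(k, r) = 1/(-5) = -⅕)
P(v) = -5 (P(v) = -6 - ⅕*(-5) = -6 + 1 = -5)
P(-35) + 10213 = -5 + 10213 = 10208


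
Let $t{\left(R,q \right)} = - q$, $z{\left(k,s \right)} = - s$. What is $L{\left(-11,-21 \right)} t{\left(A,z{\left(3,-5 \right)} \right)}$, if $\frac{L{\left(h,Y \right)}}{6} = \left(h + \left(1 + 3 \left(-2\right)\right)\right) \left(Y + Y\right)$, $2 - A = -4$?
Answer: $-20160$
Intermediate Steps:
$A = 6$ ($A = 2 - -4 = 2 + 4 = 6$)
$L{\left(h,Y \right)} = 12 Y \left(-5 + h\right)$ ($L{\left(h,Y \right)} = 6 \left(h + \left(1 + 3 \left(-2\right)\right)\right) \left(Y + Y\right) = 6 \left(h + \left(1 - 6\right)\right) 2 Y = 6 \left(h - 5\right) 2 Y = 6 \left(-5 + h\right) 2 Y = 6 \cdot 2 Y \left(-5 + h\right) = 12 Y \left(-5 + h\right)$)
$L{\left(-11,-21 \right)} t{\left(A,z{\left(3,-5 \right)} \right)} = 12 \left(-21\right) \left(-5 - 11\right) \left(- \left(-1\right) \left(-5\right)\right) = 12 \left(-21\right) \left(-16\right) \left(\left(-1\right) 5\right) = 4032 \left(-5\right) = -20160$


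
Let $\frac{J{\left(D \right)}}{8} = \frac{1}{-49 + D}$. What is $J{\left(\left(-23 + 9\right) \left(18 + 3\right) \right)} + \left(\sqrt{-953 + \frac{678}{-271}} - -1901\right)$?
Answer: $\frac{652035}{343} + \frac{i \sqrt{70173011}}{271} \approx 1901.0 + 30.911 i$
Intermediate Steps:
$J{\left(D \right)} = \frac{8}{-49 + D}$
$J{\left(\left(-23 + 9\right) \left(18 + 3\right) \right)} + \left(\sqrt{-953 + \frac{678}{-271}} - -1901\right) = \frac{8}{-49 + \left(-23 + 9\right) \left(18 + 3\right)} + \left(\sqrt{-953 + \frac{678}{-271}} - -1901\right) = \frac{8}{-49 - 294} + \left(\sqrt{-953 + 678 \left(- \frac{1}{271}\right)} + 1901\right) = \frac{8}{-49 - 294} + \left(\sqrt{-953 - \frac{678}{271}} + 1901\right) = \frac{8}{-343} + \left(\sqrt{- \frac{258941}{271}} + 1901\right) = 8 \left(- \frac{1}{343}\right) + \left(\frac{i \sqrt{70173011}}{271} + 1901\right) = - \frac{8}{343} + \left(1901 + \frac{i \sqrt{70173011}}{271}\right) = \frac{652035}{343} + \frac{i \sqrt{70173011}}{271}$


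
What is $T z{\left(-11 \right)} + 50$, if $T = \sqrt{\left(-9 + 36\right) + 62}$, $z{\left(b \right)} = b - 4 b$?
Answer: $50 + 33 \sqrt{89} \approx 361.32$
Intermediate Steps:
$z{\left(b \right)} = - 3 b$
$T = \sqrt{89}$ ($T = \sqrt{27 + 62} = \sqrt{89} \approx 9.434$)
$T z{\left(-11 \right)} + 50 = \sqrt{89} \left(\left(-3\right) \left(-11\right)\right) + 50 = \sqrt{89} \cdot 33 + 50 = 33 \sqrt{89} + 50 = 50 + 33 \sqrt{89}$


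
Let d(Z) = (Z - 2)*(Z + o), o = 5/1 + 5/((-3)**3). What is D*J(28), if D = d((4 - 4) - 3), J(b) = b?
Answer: -6860/27 ≈ -254.07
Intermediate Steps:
o = 130/27 (o = 5*1 + 5/(-27) = 5 + 5*(-1/27) = 5 - 5/27 = 130/27 ≈ 4.8148)
d(Z) = (-2 + Z)*(130/27 + Z) (d(Z) = (Z - 2)*(Z + 130/27) = (-2 + Z)*(130/27 + Z))
D = -245/27 (D = -260/27 + ((4 - 4) - 3)**2 + 76*((4 - 4) - 3)/27 = -260/27 + (0 - 3)**2 + 76*(0 - 3)/27 = -260/27 + (-3)**2 + (76/27)*(-3) = -260/27 + 9 - 76/9 = -245/27 ≈ -9.0741)
D*J(28) = -245/27*28 = -6860/27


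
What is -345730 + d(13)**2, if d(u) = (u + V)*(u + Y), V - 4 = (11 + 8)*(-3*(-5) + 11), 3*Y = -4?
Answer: 316761655/9 ≈ 3.5196e+7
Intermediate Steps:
Y = -4/3 (Y = (1/3)*(-4) = -4/3 ≈ -1.3333)
V = 498 (V = 4 + (11 + 8)*(-3*(-5) + 11) = 4 + 19*(15 + 11) = 4 + 19*26 = 4 + 494 = 498)
d(u) = (498 + u)*(-4/3 + u) (d(u) = (u + 498)*(u - 4/3) = (498 + u)*(-4/3 + u))
-345730 + d(13)**2 = -345730 + (-664 + 13**2 + (1490/3)*13)**2 = -345730 + (-664 + 169 + 19370/3)**2 = -345730 + (17885/3)**2 = -345730 + 319873225/9 = 316761655/9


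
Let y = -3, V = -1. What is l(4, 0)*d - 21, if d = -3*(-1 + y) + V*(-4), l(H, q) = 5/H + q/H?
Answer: -1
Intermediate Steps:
d = 16 (d = -3*(-1 - 3) - 1*(-4) = -3*(-4) + 4 = 12 + 4 = 16)
l(4, 0)*d - 21 = ((5 + 0)/4)*16 - 21 = ((¼)*5)*16 - 21 = (5/4)*16 - 21 = 20 - 21 = -1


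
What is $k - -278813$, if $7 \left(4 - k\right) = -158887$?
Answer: $\frac{2110606}{7} \approx 3.0152 \cdot 10^{5}$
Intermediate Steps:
$k = \frac{158915}{7}$ ($k = 4 - - \frac{158887}{7} = 4 + \frac{158887}{7} = \frac{158915}{7} \approx 22702.0$)
$k - -278813 = \frac{158915}{7} - -278813 = \frac{158915}{7} + 278813 = \frac{2110606}{7}$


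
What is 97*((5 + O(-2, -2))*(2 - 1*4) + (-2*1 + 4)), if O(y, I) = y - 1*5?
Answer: 582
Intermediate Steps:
O(y, I) = -5 + y (O(y, I) = y - 5 = -5 + y)
97*((5 + O(-2, -2))*(2 - 1*4) + (-2*1 + 4)) = 97*((5 + (-5 - 2))*(2 - 1*4) + (-2*1 + 4)) = 97*((5 - 7)*(2 - 4) + (-2 + 4)) = 97*(-2*(-2) + 2) = 97*(4 + 2) = 97*6 = 582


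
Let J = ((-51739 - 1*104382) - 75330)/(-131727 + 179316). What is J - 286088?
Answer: -13614873283/47589 ≈ -2.8609e+5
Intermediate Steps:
J = -231451/47589 (J = ((-51739 - 104382) - 75330)/47589 = (-156121 - 75330)*(1/47589) = -231451*1/47589 = -231451/47589 ≈ -4.8635)
J - 286088 = -231451/47589 - 286088 = -13614873283/47589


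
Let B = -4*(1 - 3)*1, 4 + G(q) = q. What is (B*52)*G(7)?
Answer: 1248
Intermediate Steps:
G(q) = -4 + q
B = 8 (B = -4*(-2)*1 = 8*1 = 8)
(B*52)*G(7) = (8*52)*(-4 + 7) = 416*3 = 1248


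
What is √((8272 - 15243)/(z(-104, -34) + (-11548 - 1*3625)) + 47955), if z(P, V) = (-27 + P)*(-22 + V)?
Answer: √2945382108122/7837 ≈ 218.99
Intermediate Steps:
√((8272 - 15243)/(z(-104, -34) + (-11548 - 1*3625)) + 47955) = √((8272 - 15243)/((594 - 27*(-34) - 22*(-104) - 104*(-34)) + (-11548 - 1*3625)) + 47955) = √(-6971/((594 + 918 + 2288 + 3536) + (-11548 - 3625)) + 47955) = √(-6971/(7336 - 15173) + 47955) = √(-6971/(-7837) + 47955) = √(-6971*(-1/7837) + 47955) = √(6971/7837 + 47955) = √(375830306/7837) = √2945382108122/7837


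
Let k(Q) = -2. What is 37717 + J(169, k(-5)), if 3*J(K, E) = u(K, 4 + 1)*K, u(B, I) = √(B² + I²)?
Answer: 37717 + 169*√28586/3 ≈ 47242.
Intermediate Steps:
J(K, E) = K*√(25 + K²)/3 (J(K, E) = (√(K² + (4 + 1)²)*K)/3 = (√(K² + 5²)*K)/3 = (√(K² + 25)*K)/3 = (√(25 + K²)*K)/3 = (K*√(25 + K²))/3 = K*√(25 + K²)/3)
37717 + J(169, k(-5)) = 37717 + (⅓)*169*√(25 + 169²) = 37717 + (⅓)*169*√(25 + 28561) = 37717 + (⅓)*169*√28586 = 37717 + 169*√28586/3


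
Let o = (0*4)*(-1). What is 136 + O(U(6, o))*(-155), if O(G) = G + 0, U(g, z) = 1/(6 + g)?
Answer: 1477/12 ≈ 123.08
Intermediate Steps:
o = 0 (o = 0*(-1) = 0)
O(G) = G
136 + O(U(6, o))*(-155) = 136 - 155/(6 + 6) = 136 - 155/12 = 1477/12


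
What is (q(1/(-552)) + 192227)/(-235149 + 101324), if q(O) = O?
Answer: -106109303/73871400 ≈ -1.4364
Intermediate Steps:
(q(1/(-552)) + 192227)/(-235149 + 101324) = (1/(-552) + 192227)/(-235149 + 101324) = (-1/552 + 192227)/(-133825) = (106109303/552)*(-1/133825) = -106109303/73871400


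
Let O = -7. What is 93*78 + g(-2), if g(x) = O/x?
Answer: 14515/2 ≈ 7257.5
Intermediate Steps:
g(x) = -7/x
93*78 + g(-2) = 93*78 - 7/(-2) = 7254 - 7*(-½) = 7254 + 7/2 = 14515/2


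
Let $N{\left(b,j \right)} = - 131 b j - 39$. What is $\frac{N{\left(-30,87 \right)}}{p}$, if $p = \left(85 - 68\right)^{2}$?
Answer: $\frac{341871}{289} \approx 1182.9$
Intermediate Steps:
$N{\left(b,j \right)} = -39 - 131 b j$ ($N{\left(b,j \right)} = - 131 b j - 39 = -39 - 131 b j$)
$p = 289$ ($p = 17^{2} = 289$)
$\frac{N{\left(-30,87 \right)}}{p} = \frac{-39 - \left(-3930\right) 87}{289} = \left(-39 + 341910\right) \frac{1}{289} = 341871 \cdot \frac{1}{289} = \frac{341871}{289}$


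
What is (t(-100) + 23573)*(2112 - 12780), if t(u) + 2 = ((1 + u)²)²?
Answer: -1025015278896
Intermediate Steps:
t(u) = -2 + (1 + u)⁴ (t(u) = -2 + ((1 + u)²)² = -2 + (1 + u)⁴)
(t(-100) + 23573)*(2112 - 12780) = ((-2 + (1 - 100)⁴) + 23573)*(2112 - 12780) = ((-2 + (-99)⁴) + 23573)*(-10668) = ((-2 + 96059601) + 23573)*(-10668) = (96059599 + 23573)*(-10668) = 96083172*(-10668) = -1025015278896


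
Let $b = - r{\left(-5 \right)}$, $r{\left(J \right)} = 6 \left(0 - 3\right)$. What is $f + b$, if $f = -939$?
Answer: $-921$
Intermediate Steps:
$r{\left(J \right)} = -18$ ($r{\left(J \right)} = 6 \left(-3\right) = -18$)
$b = 18$ ($b = \left(-1\right) \left(-18\right) = 18$)
$f + b = -939 + 18 = -921$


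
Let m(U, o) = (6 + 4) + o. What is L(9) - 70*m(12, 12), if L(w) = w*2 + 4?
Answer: -1518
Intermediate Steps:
m(U, o) = 10 + o
L(w) = 4 + 2*w (L(w) = 2*w + 4 = 4 + 2*w)
L(9) - 70*m(12, 12) = (4 + 2*9) - 70*(10 + 12) = (4 + 18) - 70*22 = 22 - 1540 = -1518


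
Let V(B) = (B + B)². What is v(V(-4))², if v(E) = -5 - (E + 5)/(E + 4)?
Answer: 167281/4624 ≈ 36.177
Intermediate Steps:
V(B) = 4*B² (V(B) = (2*B)² = 4*B²)
v(E) = -5 - (5 + E)/(4 + E)
v(V(-4))² = ((-25 - 24*(-4)²)/(4 + 4*(-4)²))² = ((-25 - 24*16)/(4 + 4*16))² = ((-25 - 6*64)/(4 + 64))² = ((-25 - 384)/68)² = ((1/68)*(-409))² = (-409/68)² = 167281/4624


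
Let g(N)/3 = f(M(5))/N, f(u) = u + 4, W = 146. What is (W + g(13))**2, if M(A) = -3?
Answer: 3613801/169 ≈ 21383.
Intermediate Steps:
f(u) = 4 + u
g(N) = 3/N (g(N) = 3*((4 - 3)/N) = 3*(1/N) = 3/N)
(W + g(13))**2 = (146 + 3/13)**2 = (1901/13)**2 = 3613801/169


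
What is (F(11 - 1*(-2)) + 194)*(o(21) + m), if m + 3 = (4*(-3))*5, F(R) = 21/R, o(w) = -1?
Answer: -162752/13 ≈ -12519.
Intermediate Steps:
m = -63 (m = -3 + (4*(-3))*5 = -3 - 12*5 = -3 - 60 = -63)
(F(11 - 1*(-2)) + 194)*(o(21) + m) = (21/(11 - 1*(-2)) + 194)*(-1 - 63) = (21/(11 + 2) + 194)*(-64) = (21/13 + 194)*(-64) = (2543/13)*(-64) = -162752/13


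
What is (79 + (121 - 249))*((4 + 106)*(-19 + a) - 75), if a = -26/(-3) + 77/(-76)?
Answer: 7390915/114 ≈ 64833.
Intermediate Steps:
a = 1745/228 (a = -26*(-⅓) + 77*(-1/76) = 26/3 - 77/76 = 1745/228 ≈ 7.6535)
(79 + (121 - 249))*((4 + 106)*(-19 + a) - 75) = (79 + (121 - 249))*((4 + 106)*(-19 + 1745/228) - 75) = (79 - 128)*(110*(-2587/228) - 75) = -49*(-142285/114 - 75) = -49*(-150835/114) = 7390915/114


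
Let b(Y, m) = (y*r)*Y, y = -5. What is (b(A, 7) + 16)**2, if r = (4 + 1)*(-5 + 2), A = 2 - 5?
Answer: 43681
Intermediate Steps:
A = -3
r = -15 (r = 5*(-3) = -15)
b(Y, m) = 75*Y (b(Y, m) = (-5*(-15))*Y = 75*Y)
(b(A, 7) + 16)**2 = (75*(-3) + 16)**2 = (-225 + 16)**2 = (-209)**2 = 43681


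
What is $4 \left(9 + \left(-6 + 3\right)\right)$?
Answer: $24$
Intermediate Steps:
$4 \left(9 + \left(-6 + 3\right)\right) = 4 \left(9 - 3\right) = 4 \cdot 6 = 24$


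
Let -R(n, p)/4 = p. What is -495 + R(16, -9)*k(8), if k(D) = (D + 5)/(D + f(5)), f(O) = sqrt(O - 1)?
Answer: -2241/5 ≈ -448.20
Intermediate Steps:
R(n, p) = -4*p
f(O) = sqrt(-1 + O)
k(D) = (5 + D)/(2 + D) (k(D) = (D + 5)/(D + sqrt(-1 + 5)) = (5 + D)/(D + sqrt(4)) = (5 + D)/(D + 2) = (5 + D)/(2 + D))
-495 + R(16, -9)*k(8) = -495 + (-4*(-9))*((5 + 8)/(2 + 8)) = -495 + 36*(13/10) = -495 + 234/5 = -2241/5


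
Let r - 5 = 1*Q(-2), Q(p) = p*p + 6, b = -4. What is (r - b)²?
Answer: 361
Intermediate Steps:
Q(p) = 6 + p² (Q(p) = p² + 6 = 6 + p²)
r = 15 (r = 5 + 1*(6 + (-2)²) = 5 + 1*(6 + 4) = 5 + 1*10 = 5 + 10 = 15)
(r - b)² = (15 - 1*(-4))² = (15 + 4)² = 19² = 361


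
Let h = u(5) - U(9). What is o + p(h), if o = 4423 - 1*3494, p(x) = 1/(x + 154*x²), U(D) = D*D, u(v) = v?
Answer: 826278613/889428 ≈ 929.00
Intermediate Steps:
U(D) = D²
h = -76 (h = 5 - 1*9² = 5 - 1*81 = 5 - 81 = -76)
o = 929 (o = 4423 - 3494 = 929)
o + p(h) = 929 + 1/((-76)*(1 + 154*(-76))) = 929 - 1/(76*(1 - 11704)) = 929 - 1/76/(-11703) = 929 - 1/76*(-1/11703) = 929 + 1/889428 = 826278613/889428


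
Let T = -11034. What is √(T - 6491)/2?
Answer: 5*I*√701/2 ≈ 66.191*I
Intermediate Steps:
√(T - 6491)/2 = √(-11034 - 6491)/2 = √(-17525)*(½) = (5*I*√701)*(½) = 5*I*√701/2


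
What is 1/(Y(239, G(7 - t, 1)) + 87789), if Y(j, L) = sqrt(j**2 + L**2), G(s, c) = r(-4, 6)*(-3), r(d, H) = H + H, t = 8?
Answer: 87789/7706850104 - sqrt(58417)/7706850104 ≈ 1.1360e-5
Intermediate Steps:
r(d, H) = 2*H
G(s, c) = -36 (G(s, c) = (2*6)*(-3) = 12*(-3) = -36)
Y(j, L) = sqrt(L**2 + j**2)
1/(Y(239, G(7 - t, 1)) + 87789) = 1/(sqrt((-36)**2 + 239**2) + 87789) = 1/(sqrt(1296 + 57121) + 87789) = 1/(sqrt(58417) + 87789) = 1/(87789 + sqrt(58417))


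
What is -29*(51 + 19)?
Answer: -2030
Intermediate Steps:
-29*(51 + 19) = -29*70 = -2030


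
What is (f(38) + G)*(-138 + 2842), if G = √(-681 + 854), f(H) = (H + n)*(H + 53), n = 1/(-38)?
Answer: 177535176/19 + 2704*√173 ≈ 9.3795e+6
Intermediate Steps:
n = -1/38 ≈ -0.026316
f(H) = (53 + H)*(-1/38 + H) (f(H) = (H - 1/38)*(H + 53) = (-1/38 + H)*(53 + H) = (53 + H)*(-1/38 + H))
G = √173 ≈ 13.153
(f(38) + G)*(-138 + 2842) = ((-53/38 + 38² + (2013/38)*38) + √173)*(-138 + 2842) = ((-53/38 + 1444 + 2013) + √173)*2704 = (131313/38 + √173)*2704 = 177535176/19 + 2704*√173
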